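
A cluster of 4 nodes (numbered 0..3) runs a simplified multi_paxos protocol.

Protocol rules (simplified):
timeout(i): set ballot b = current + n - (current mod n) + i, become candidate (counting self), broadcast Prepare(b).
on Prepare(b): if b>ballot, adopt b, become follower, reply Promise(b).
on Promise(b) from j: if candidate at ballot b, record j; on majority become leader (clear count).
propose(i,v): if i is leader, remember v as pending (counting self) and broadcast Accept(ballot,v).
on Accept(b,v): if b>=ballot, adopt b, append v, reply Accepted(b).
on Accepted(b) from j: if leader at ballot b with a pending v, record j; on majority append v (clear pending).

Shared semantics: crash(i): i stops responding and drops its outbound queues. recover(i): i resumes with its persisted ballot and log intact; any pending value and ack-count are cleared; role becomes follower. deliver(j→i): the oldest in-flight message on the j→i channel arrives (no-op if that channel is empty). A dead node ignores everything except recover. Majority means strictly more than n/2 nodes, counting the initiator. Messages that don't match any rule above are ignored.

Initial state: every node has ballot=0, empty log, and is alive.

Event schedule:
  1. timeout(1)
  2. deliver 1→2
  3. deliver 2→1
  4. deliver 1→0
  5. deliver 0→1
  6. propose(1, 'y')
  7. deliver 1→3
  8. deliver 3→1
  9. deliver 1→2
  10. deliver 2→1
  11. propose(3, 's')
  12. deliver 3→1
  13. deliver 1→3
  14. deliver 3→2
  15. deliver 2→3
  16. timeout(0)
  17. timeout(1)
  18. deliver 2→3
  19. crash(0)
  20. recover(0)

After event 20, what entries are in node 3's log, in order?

after 1 — timeout(1): n1:cand/b5/[-]
after 2 — deliver 1→2: n2:foll/b5/[-]
after 3 — deliver 2→1: ·
after 4 — deliver 1→0: n0:foll/b5/[-]
after 5 — deliver 0→1: n1:lead/b5/[-]
after 6 — propose(1,'y'): ·
after 7 — deliver 1→3: n3:foll/b5/[-]
after 8 — deliver 3→1: ·
after 9 — deliver 1→2: n2:foll/b5/[y]
after 10 — deliver 2→1: ·
after 11 — propose(3,'s'): ·
after 12 — deliver 3→1: ·
after 13 — deliver 1→3: n3:foll/b5/[y]
after 14 — deliver 3→2: ·
after 15 — deliver 2→3: ·
after 16 — timeout(0): n0:cand/b8/[-]
after 17 — timeout(1): n1:cand/b9/[-]
after 18 — deliver 2→3: ·
after 19 — crash(0): n0:✗cand/b8/[-]
after 20 — recover(0): n0:foll/b8/[-]

y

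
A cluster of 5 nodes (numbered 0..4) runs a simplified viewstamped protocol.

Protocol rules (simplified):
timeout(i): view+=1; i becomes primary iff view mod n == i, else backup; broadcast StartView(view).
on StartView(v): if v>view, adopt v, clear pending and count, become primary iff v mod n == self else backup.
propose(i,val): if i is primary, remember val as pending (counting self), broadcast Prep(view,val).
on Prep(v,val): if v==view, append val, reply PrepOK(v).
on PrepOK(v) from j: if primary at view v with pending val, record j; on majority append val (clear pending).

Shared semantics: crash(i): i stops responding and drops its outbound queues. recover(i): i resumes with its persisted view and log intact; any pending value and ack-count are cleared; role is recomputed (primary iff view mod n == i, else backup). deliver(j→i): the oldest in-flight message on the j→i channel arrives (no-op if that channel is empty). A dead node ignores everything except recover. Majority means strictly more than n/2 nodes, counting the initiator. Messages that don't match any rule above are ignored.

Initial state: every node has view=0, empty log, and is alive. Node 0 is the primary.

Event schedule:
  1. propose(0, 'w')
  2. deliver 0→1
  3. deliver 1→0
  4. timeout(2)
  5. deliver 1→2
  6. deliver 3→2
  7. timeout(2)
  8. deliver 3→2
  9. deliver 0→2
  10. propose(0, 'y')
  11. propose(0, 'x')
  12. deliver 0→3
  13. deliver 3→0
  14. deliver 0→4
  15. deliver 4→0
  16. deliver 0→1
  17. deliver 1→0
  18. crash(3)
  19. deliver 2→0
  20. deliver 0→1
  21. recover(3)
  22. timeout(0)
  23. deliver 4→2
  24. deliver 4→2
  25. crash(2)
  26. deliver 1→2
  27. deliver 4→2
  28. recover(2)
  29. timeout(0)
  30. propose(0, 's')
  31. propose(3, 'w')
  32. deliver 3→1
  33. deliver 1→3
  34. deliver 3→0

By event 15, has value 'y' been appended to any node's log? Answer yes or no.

step 1 propose(0,'w'): —
step 2 deliver 0→1: 1={back,v=0,log=w}
step 3 deliver 1→0: —
step 4 timeout(2): 2={back,v=1,log=-}
step 5 deliver 1→2: —
step 6 deliver 3→2: —
step 7 timeout(2): 2={prim,v=2,log=-}
step 8 deliver 3→2: —
step 9 deliver 0→2: —
step 10 propose(0,'y'): —
step 11 propose(0,'x'): —
step 12 deliver 0→3: 3={back,v=0,log=w}
step 13 deliver 3→0: —
step 14 deliver 0→4: 4={back,v=0,log=w}
step 15 deliver 4→0: 0={prim,v=0,log=x}

no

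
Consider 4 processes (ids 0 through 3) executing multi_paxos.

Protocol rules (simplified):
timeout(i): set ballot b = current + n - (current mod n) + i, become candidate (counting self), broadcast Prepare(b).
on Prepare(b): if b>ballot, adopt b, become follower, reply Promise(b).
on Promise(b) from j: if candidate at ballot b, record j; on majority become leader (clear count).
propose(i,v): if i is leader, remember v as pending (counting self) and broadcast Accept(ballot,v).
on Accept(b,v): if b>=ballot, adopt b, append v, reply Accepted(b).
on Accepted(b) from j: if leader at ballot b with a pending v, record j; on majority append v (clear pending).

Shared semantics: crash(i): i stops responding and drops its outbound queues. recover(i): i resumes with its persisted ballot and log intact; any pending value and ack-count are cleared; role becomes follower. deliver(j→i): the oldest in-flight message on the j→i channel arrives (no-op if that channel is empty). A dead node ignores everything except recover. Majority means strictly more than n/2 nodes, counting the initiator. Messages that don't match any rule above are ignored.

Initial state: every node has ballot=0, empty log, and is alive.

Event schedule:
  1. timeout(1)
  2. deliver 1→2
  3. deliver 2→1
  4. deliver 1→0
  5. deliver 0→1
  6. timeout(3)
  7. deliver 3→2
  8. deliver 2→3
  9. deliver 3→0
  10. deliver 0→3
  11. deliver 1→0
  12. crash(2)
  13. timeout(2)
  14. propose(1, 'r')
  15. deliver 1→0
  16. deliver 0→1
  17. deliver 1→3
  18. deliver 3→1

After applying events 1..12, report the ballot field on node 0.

after 1 — timeout(1): n1:cand/b5/[-]
after 2 — deliver 1→2: n2:foll/b5/[-]
after 3 — deliver 2→1: ·
after 4 — deliver 1→0: n0:foll/b5/[-]
after 5 — deliver 0→1: n1:lead/b5/[-]
after 6 — timeout(3): n3:cand/b7/[-]
after 7 — deliver 3→2: n2:foll/b7/[-]
after 8 — deliver 2→3: ·
after 9 — deliver 3→0: n0:foll/b7/[-]
after 10 — deliver 0→3: n3:lead/b7/[-]
after 11 — deliver 1→0: ·
after 12 — crash(2): n2:✗foll/b7/[-]

7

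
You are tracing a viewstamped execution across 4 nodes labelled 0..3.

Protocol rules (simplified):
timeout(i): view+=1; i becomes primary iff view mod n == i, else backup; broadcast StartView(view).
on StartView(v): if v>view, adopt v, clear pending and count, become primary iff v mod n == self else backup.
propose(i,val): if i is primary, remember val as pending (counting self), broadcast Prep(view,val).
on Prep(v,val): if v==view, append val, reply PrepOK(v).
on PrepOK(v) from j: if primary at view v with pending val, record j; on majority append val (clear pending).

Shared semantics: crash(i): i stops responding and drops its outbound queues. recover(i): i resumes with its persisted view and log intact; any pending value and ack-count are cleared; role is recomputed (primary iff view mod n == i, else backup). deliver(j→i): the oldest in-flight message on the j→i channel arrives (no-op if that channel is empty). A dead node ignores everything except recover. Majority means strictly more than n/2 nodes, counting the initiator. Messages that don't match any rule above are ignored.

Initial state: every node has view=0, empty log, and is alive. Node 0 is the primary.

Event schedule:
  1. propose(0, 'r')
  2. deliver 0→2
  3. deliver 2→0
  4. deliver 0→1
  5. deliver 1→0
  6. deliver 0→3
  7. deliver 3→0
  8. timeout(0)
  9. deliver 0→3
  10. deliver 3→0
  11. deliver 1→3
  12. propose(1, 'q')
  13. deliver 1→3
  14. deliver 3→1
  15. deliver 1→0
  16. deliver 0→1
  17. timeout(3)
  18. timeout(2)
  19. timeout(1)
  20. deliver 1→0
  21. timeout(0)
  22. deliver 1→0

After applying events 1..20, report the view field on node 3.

2

[1] propose(0,'r') → ∅
[2] deliver 0→2 → N2(back v0 [r])
[3] deliver 2→0 → ∅
[4] deliver 0→1 → N1(back v0 [r])
[5] deliver 1→0 → N0(prim v0 [r])
[6] deliver 0→3 → N3(back v0 [r])
[7] deliver 3→0 → ∅
[8] timeout(0) → N0(back v1 [r])
[9] deliver 0→3 → N3(back v1 [r])
[10] deliver 3→0 → ∅
[11] deliver 1→3 → ∅
[12] propose(1,'q') → ∅
[13] deliver 1→3 → ∅
[14] deliver 3→1 → ∅
[15] deliver 1→0 → ∅
[16] deliver 0→1 → N1(prim v1 [r])
[17] timeout(3) → N3(back v2 [r])
[18] timeout(2) → N2(back v1 [r])
[19] timeout(1) → N1(back v2 [r])
[20] deliver 1→0 → N0(back v2 [r])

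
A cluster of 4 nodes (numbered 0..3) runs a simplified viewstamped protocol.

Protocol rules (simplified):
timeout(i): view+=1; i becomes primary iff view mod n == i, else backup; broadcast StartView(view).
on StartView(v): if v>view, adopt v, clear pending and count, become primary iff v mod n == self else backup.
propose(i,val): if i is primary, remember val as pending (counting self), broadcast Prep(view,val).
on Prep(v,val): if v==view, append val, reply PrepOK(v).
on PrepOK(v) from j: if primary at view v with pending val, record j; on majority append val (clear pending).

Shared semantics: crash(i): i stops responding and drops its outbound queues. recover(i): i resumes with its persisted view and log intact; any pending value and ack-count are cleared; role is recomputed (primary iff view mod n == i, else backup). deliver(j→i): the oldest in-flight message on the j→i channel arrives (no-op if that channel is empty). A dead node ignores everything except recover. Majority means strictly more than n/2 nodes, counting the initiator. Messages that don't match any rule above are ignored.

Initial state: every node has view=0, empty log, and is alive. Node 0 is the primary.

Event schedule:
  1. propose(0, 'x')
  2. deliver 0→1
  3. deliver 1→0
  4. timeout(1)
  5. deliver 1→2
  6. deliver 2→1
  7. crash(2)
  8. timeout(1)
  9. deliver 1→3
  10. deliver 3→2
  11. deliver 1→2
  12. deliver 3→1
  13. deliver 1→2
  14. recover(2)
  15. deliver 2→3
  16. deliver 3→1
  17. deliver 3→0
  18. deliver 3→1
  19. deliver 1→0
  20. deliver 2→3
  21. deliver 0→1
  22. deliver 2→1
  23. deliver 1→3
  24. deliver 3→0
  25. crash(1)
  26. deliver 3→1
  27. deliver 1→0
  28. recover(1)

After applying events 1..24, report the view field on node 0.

e1 propose(0,'x'): ·
e2 deliver 0→1: 1[back,v=0,x]
e3 deliver 1→0: ·
e4 timeout(1): 1[prim,v=1,x]
e5 deliver 1→2: 2[back,v=1,-]
e6 deliver 2→1: ·
e7 crash(2): 2[✗back,v=1,-]
e8 timeout(1): 1[back,v=2,x]
e9 deliver 1→3: 3[back,v=1,-]
e10 deliver 3→2: ·
e11 deliver 1→2: ·
e12 deliver 3→1: ·
e13 deliver 1→2: ·
e14 recover(2): 2[back,v=1,-]
e15 deliver 2→3: ·
e16 deliver 3→1: ·
e17 deliver 3→0: ·
e18 deliver 3→1: ·
e19 deliver 1→0: 0[back,v=1,-]
e20 deliver 2→3: ·
e21 deliver 0→1: ·
e22 deliver 2→1: ·
e23 deliver 1→3: 3[back,v=2,-]
e24 deliver 3→0: ·

1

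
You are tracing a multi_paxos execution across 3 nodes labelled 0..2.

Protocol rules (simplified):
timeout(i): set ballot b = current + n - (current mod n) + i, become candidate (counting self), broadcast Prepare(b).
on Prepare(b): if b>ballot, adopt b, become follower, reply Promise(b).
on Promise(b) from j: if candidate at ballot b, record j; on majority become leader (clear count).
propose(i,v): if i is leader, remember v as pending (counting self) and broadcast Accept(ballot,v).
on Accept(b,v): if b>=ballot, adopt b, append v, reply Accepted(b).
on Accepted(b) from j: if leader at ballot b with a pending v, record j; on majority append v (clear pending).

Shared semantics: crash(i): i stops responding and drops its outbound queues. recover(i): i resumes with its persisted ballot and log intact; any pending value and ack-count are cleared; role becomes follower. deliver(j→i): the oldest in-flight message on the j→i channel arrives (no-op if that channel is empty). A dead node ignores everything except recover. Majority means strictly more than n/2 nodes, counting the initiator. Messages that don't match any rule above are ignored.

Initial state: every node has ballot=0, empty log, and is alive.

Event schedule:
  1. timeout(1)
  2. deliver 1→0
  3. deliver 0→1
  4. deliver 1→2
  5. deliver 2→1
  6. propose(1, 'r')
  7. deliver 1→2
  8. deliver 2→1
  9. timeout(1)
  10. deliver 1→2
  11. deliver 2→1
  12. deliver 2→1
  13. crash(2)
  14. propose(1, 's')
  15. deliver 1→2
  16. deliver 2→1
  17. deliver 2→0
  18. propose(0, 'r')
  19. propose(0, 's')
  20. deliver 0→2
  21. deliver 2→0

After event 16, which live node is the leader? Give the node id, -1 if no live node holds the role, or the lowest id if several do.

1

step 1 timeout(1): 1={cand,b=4,log=-}
step 2 deliver 1→0: 0={foll,b=4,log=-}
step 3 deliver 0→1: 1={lead,b=4,log=-}
step 4 deliver 1→2: 2={foll,b=4,log=-}
step 5 deliver 2→1: —
step 6 propose(1,'r'): —
step 7 deliver 1→2: 2={foll,b=4,log=r}
step 8 deliver 2→1: 1={lead,b=4,log=r}
step 9 timeout(1): 1={cand,b=7,log=r}
step 10 deliver 1→2: 2={foll,b=7,log=r}
step 11 deliver 2→1: 1={lead,b=7,log=r}
step 12 deliver 2→1: —
step 13 crash(2): 2={✗foll,b=7,log=r}
step 14 propose(1,'s'): —
step 15 deliver 1→2: —
step 16 deliver 2→1: —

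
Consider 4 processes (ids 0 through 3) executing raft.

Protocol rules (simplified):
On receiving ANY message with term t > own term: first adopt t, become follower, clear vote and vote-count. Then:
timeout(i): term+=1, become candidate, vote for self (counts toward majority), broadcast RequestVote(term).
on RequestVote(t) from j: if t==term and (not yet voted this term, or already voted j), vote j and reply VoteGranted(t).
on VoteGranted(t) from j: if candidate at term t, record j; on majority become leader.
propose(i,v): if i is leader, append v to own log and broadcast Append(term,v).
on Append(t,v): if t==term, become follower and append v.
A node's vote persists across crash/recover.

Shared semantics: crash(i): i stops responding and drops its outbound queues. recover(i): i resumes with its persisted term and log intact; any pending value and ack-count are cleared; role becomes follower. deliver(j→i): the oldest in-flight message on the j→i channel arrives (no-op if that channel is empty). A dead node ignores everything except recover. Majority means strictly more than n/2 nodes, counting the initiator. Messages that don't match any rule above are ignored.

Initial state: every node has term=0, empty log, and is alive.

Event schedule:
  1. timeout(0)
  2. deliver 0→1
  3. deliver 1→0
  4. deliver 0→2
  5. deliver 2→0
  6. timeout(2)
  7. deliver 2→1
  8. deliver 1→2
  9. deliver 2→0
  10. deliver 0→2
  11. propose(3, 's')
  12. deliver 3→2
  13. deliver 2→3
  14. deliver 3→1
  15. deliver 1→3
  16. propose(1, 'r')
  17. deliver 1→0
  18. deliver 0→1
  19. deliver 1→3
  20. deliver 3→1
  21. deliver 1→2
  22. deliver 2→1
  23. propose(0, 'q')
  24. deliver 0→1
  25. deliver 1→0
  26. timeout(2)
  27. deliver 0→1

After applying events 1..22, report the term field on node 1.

[1] timeout(0) → N0(cand t1 [-])
[2] deliver 0→1 → N1(foll t1 [-])
[3] deliver 1→0 → ∅
[4] deliver 0→2 → N2(foll t1 [-])
[5] deliver 2→0 → N0(lead t1 [-])
[6] timeout(2) → N2(cand t2 [-])
[7] deliver 2→1 → N1(foll t2 [-])
[8] deliver 1→2 → ∅
[9] deliver 2→0 → N0(foll t2 [-])
[10] deliver 0→2 → N2(lead t2 [-])
[11] propose(3,'s') → ∅
[12] deliver 3→2 → ∅
[13] deliver 2→3 → N3(foll t2 [-])
[14] deliver 3→1 → ∅
[15] deliver 1→3 → ∅
[16] propose(1,'r') → ∅
[17] deliver 1→0 → ∅
[18] deliver 0→1 → ∅
[19] deliver 1→3 → ∅
[20] deliver 3→1 → ∅
[21] deliver 1→2 → ∅
[22] deliver 2→1 → ∅

2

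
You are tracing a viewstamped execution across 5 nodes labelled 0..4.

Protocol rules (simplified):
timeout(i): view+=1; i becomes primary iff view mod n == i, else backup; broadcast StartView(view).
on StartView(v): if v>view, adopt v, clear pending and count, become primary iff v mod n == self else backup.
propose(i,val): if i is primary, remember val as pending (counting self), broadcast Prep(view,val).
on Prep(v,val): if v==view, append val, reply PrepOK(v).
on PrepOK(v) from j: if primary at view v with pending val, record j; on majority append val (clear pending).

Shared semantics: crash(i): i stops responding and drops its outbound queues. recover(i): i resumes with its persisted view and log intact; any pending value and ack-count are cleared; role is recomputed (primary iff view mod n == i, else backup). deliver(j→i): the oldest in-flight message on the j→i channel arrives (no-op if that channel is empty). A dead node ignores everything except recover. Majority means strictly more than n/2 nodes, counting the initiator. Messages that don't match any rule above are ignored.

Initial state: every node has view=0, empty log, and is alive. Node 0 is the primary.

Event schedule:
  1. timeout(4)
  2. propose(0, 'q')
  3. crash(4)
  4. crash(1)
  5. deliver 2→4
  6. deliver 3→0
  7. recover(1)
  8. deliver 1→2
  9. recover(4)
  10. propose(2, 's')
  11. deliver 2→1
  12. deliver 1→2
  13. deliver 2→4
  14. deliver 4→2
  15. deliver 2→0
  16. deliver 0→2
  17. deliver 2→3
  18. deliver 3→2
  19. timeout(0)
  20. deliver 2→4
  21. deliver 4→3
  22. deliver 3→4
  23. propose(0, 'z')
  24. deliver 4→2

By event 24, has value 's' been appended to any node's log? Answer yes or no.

[1] timeout(4) → N4(back v1 [-])
[2] propose(0,'q') → ∅
[3] crash(4) → N4(✗back v1 [-])
[4] crash(1) → N1(✗back v0 [-])
[5] deliver 2→4 → ∅
[6] deliver 3→0 → ∅
[7] recover(1) → N1(back v0 [-])
[8] deliver 1→2 → ∅
[9] recover(4) → N4(back v1 [-])
[10] propose(2,'s') → ∅
[11] deliver 2→1 → ∅
[12] deliver 1→2 → ∅
[13] deliver 2→4 → ∅
[14] deliver 4→2 → ∅
[15] deliver 2→0 → ∅
[16] deliver 0→2 → N2(back v0 [q])
[17] deliver 2→3 → ∅
[18] deliver 3→2 → ∅
[19] timeout(0) → N0(back v1 [-])
[20] deliver 2→4 → ∅
[21] deliver 4→3 → ∅
[22] deliver 3→4 → ∅
[23] propose(0,'z') → ∅
[24] deliver 4→2 → ∅

no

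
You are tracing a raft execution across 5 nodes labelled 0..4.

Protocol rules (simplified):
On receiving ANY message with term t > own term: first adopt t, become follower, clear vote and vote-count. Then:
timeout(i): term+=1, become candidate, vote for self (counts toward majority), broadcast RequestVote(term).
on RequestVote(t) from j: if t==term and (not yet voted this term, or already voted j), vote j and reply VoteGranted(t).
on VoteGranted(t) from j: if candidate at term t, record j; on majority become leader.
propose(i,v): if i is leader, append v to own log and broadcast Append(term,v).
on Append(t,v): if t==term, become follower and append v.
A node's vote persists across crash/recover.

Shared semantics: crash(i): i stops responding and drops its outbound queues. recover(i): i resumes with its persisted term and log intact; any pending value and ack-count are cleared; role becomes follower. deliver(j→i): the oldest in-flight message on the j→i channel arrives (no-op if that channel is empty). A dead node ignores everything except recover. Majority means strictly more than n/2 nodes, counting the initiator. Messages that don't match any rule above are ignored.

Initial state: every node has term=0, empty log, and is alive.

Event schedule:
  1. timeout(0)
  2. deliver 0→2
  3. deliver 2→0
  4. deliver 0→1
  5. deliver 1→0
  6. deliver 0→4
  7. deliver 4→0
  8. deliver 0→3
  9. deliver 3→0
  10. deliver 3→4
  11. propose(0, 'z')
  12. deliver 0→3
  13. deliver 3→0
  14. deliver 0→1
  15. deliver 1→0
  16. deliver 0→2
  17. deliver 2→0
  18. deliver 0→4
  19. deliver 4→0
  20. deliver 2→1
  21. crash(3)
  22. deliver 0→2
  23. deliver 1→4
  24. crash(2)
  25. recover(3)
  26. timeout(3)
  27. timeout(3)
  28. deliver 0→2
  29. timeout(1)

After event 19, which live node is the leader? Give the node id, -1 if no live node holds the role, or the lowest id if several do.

0

e1 timeout(0): 0[cand,t=1,-]
e2 deliver 0→2: 2[foll,t=1,-]
e3 deliver 2→0: ·
e4 deliver 0→1: 1[foll,t=1,-]
e5 deliver 1→0: 0[lead,t=1,-]
e6 deliver 0→4: 4[foll,t=1,-]
e7 deliver 4→0: ·
e8 deliver 0→3: 3[foll,t=1,-]
e9 deliver 3→0: ·
e10 deliver 3→4: ·
e11 propose(0,'z'): 0[lead,t=1,z]
e12 deliver 0→3: 3[foll,t=1,z]
e13 deliver 3→0: ·
e14 deliver 0→1: 1[foll,t=1,z]
e15 deliver 1→0: ·
e16 deliver 0→2: 2[foll,t=1,z]
e17 deliver 2→0: ·
e18 deliver 0→4: 4[foll,t=1,z]
e19 deliver 4→0: ·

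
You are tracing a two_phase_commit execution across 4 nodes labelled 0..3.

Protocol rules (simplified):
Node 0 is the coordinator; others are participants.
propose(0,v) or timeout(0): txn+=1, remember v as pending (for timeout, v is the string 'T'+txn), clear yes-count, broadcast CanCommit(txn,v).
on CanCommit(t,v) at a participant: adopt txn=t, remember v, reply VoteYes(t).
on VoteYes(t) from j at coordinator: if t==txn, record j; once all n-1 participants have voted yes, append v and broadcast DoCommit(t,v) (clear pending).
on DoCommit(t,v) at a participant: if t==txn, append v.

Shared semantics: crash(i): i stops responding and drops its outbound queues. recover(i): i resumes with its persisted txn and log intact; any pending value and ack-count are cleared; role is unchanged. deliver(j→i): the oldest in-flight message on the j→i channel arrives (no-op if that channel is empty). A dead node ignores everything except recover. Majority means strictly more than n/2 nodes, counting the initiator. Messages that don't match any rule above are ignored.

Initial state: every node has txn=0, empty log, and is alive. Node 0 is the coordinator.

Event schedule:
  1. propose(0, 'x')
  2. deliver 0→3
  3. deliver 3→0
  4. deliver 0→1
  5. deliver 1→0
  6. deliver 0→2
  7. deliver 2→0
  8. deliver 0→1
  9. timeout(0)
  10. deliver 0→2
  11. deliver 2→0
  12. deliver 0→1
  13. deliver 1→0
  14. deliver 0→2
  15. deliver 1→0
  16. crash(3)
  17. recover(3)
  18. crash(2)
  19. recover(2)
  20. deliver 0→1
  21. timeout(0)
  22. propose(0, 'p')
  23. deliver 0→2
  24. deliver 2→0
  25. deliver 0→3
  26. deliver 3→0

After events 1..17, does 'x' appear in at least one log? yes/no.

yes

e1 propose(0,'x'): 0[coor,t=1,-]
e2 deliver 0→3: 3[part,t=1,-]
e3 deliver 3→0: ·
e4 deliver 0→1: 1[part,t=1,-]
e5 deliver 1→0: ·
e6 deliver 0→2: 2[part,t=1,-]
e7 deliver 2→0: 0[coor,t=1,x]
e8 deliver 0→1: 1[part,t=1,x]
e9 timeout(0): 0[coor,t=2,x]
e10 deliver 0→2: 2[part,t=1,x]
e11 deliver 2→0: ·
e12 deliver 0→1: 1[part,t=2,x]
e13 deliver 1→0: ·
e14 deliver 0→2: 2[part,t=2,x]
e15 deliver 1→0: ·
e16 crash(3): 3[✗part,t=1,-]
e17 recover(3): 3[part,t=1,-]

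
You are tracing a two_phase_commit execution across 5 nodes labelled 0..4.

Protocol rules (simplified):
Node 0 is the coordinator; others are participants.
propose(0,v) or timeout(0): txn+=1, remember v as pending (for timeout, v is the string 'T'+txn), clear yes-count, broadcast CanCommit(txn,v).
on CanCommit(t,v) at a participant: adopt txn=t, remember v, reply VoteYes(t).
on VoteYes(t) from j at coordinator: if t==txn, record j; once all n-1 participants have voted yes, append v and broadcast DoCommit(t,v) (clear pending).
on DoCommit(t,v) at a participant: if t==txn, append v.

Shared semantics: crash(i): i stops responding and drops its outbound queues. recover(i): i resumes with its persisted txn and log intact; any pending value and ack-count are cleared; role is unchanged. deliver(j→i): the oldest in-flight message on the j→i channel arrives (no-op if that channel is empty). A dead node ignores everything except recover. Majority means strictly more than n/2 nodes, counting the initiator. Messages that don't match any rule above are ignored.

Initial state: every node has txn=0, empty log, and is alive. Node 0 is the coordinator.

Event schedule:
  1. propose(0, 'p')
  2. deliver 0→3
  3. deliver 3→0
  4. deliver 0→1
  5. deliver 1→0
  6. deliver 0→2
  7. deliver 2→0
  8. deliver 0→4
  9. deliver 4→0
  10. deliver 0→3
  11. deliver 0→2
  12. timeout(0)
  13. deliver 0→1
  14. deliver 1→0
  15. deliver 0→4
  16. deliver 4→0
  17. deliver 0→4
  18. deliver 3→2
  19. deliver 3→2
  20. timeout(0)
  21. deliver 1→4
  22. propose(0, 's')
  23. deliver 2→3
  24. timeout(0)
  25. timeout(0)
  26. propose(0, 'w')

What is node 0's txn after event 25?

6

1. propose(0,'p'):  <0:coor t1 ->
2. deliver 0→3:  <3:part t1 ->
3. deliver 3→0:  nop
4. deliver 0→1:  <1:part t1 ->
5. deliver 1→0:  nop
6. deliver 0→2:  <2:part t1 ->
7. deliver 2→0:  nop
8. deliver 0→4:  <4:part t1 ->
9. deliver 4→0:  <0:coor t1 p>
10. deliver 0→3:  <3:part t1 p>
11. deliver 0→2:  <2:part t1 p>
12. timeout(0):  <0:coor t2 p>
13. deliver 0→1:  <1:part t1 p>
14. deliver 1→0:  nop
15. deliver 0→4:  <4:part t1 p>
16. deliver 4→0:  nop
17. deliver 0→4:  <4:part t2 p>
18. deliver 3→2:  nop
19. deliver 3→2:  nop
20. timeout(0):  <0:coor t3 p>
21. deliver 1→4:  nop
22. propose(0,'s'):  <0:coor t4 p>
23. deliver 2→3:  nop
24. timeout(0):  <0:coor t5 p>
25. timeout(0):  <0:coor t6 p>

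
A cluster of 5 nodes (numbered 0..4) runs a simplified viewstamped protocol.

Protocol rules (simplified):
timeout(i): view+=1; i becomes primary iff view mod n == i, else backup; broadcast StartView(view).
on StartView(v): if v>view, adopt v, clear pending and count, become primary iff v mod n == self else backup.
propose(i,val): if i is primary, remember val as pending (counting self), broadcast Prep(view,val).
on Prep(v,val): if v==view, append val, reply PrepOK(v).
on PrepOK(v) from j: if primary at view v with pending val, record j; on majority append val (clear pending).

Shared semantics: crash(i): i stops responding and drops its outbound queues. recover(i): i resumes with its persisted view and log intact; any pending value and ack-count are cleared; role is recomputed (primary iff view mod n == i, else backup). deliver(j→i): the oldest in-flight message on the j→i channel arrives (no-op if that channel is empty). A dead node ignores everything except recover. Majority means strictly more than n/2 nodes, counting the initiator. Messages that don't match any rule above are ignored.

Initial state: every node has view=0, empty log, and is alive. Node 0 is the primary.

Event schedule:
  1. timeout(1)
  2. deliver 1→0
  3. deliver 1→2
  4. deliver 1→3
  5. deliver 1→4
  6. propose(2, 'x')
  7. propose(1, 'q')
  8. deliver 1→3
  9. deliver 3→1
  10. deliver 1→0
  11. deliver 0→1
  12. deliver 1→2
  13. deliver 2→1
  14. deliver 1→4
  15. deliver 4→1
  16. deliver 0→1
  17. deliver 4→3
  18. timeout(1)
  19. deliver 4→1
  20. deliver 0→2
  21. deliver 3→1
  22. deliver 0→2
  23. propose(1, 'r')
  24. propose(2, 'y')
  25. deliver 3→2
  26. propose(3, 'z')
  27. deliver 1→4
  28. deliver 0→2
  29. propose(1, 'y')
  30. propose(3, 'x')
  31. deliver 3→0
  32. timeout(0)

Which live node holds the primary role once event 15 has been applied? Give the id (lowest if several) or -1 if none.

1. timeout(1):  <1:prim v1 ->
2. deliver 1→0:  <0:back v1 ->
3. deliver 1→2:  <2:back v1 ->
4. deliver 1→3:  <3:back v1 ->
5. deliver 1→4:  <4:back v1 ->
6. propose(2,'x'):  nop
7. propose(1,'q'):  nop
8. deliver 1→3:  <3:back v1 q>
9. deliver 3→1:  nop
10. deliver 1→0:  <0:back v1 q>
11. deliver 0→1:  <1:prim v1 q>
12. deliver 1→2:  <2:back v1 q>
13. deliver 2→1:  nop
14. deliver 1→4:  <4:back v1 q>
15. deliver 4→1:  nop

1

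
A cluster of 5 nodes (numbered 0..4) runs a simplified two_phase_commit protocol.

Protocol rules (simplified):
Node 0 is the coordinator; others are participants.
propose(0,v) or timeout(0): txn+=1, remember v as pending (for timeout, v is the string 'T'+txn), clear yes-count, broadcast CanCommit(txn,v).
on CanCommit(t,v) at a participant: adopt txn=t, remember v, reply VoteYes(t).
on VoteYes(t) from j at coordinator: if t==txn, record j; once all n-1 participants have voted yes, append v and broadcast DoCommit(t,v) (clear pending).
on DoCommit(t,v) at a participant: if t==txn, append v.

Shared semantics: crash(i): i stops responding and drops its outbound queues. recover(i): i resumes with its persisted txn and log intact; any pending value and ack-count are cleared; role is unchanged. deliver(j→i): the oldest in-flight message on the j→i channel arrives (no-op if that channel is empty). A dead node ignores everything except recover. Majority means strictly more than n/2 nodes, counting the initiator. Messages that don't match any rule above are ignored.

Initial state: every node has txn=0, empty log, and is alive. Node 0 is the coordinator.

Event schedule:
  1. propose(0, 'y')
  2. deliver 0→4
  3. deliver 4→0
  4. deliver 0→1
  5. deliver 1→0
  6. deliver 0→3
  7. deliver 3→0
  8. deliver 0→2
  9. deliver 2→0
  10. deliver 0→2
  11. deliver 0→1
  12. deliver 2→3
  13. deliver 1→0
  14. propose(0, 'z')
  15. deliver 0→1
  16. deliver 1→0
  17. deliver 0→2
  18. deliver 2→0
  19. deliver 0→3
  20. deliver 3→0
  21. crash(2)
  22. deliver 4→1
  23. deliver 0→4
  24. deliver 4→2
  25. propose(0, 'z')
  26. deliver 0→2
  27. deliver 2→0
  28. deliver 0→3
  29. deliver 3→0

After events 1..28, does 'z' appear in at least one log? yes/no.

[1] propose(0,'y') → N0(coor t1 [-])
[2] deliver 0→4 → N4(part t1 [-])
[3] deliver 4→0 → ∅
[4] deliver 0→1 → N1(part t1 [-])
[5] deliver 1→0 → ∅
[6] deliver 0→3 → N3(part t1 [-])
[7] deliver 3→0 → ∅
[8] deliver 0→2 → N2(part t1 [-])
[9] deliver 2→0 → N0(coor t1 [y])
[10] deliver 0→2 → N2(part t1 [y])
[11] deliver 0→1 → N1(part t1 [y])
[12] deliver 2→3 → ∅
[13] deliver 1→0 → ∅
[14] propose(0,'z') → N0(coor t2 [y])
[15] deliver 0→1 → N1(part t2 [y])
[16] deliver 1→0 → ∅
[17] deliver 0→2 → N2(part t2 [y])
[18] deliver 2→0 → ∅
[19] deliver 0→3 → N3(part t1 [y])
[20] deliver 3→0 → ∅
[21] crash(2) → N2(✗part t2 [y])
[22] deliver 4→1 → ∅
[23] deliver 0→4 → N4(part t1 [y])
[24] deliver 4→2 → ∅
[25] propose(0,'z') → N0(coor t3 [y])
[26] deliver 0→2 → ∅
[27] deliver 2→0 → ∅
[28] deliver 0→3 → N3(part t2 [y])

no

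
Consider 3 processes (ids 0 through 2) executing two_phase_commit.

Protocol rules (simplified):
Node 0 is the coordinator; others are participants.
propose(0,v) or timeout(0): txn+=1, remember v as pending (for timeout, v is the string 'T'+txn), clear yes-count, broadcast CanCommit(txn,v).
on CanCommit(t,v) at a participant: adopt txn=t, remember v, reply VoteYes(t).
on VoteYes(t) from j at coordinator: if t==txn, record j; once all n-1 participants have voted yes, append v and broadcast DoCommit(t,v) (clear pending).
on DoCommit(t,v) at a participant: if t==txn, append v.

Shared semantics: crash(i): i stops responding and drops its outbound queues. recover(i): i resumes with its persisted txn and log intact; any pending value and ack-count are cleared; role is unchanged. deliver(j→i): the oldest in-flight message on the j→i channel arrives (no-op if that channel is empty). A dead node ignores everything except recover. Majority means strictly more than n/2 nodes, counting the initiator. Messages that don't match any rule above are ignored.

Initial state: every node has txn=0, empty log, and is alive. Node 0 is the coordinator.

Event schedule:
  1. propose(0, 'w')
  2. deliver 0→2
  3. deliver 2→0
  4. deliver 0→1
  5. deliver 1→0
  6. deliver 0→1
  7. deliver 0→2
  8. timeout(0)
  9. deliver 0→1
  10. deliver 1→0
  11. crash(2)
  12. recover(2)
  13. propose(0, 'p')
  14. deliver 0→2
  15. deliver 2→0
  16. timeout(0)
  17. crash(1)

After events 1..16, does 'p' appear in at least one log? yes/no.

no

after 1 — propose(0,'w'): n0:coor/t1/[-]
after 2 — deliver 0→2: n2:part/t1/[-]
after 3 — deliver 2→0: ·
after 4 — deliver 0→1: n1:part/t1/[-]
after 5 — deliver 1→0: n0:coor/t1/[w]
after 6 — deliver 0→1: n1:part/t1/[w]
after 7 — deliver 0→2: n2:part/t1/[w]
after 8 — timeout(0): n0:coor/t2/[w]
after 9 — deliver 0→1: n1:part/t2/[w]
after 10 — deliver 1→0: ·
after 11 — crash(2): n2:✗part/t1/[w]
after 12 — recover(2): n2:part/t1/[w]
after 13 — propose(0,'p'): n0:coor/t3/[w]
after 14 — deliver 0→2: n2:part/t2/[w]
after 15 — deliver 2→0: ·
after 16 — timeout(0): n0:coor/t4/[w]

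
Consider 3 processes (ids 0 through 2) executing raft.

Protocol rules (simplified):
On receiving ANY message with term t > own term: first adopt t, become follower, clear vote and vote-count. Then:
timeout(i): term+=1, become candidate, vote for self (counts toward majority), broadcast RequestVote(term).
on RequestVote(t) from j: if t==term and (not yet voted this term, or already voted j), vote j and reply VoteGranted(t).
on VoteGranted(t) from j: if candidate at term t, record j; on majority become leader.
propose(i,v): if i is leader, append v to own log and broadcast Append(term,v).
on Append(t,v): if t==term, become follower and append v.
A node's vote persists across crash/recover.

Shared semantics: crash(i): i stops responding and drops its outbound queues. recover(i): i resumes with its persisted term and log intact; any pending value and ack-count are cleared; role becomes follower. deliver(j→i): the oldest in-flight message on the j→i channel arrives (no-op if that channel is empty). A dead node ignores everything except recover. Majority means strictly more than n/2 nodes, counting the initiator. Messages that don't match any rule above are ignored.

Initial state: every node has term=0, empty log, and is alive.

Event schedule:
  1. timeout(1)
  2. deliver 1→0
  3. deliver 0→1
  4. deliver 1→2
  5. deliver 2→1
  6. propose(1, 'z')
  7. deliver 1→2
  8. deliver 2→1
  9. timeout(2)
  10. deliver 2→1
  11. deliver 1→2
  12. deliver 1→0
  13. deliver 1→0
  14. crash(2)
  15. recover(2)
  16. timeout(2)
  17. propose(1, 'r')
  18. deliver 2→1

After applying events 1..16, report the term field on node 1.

[1] timeout(1) → N1(cand t1 [-])
[2] deliver 1→0 → N0(foll t1 [-])
[3] deliver 0→1 → N1(lead t1 [-])
[4] deliver 1→2 → N2(foll t1 [-])
[5] deliver 2→1 → ∅
[6] propose(1,'z') → N1(lead t1 [z])
[7] deliver 1→2 → N2(foll t1 [z])
[8] deliver 2→1 → ∅
[9] timeout(2) → N2(cand t2 [z])
[10] deliver 2→1 → N1(foll t2 [z])
[11] deliver 1→2 → N2(lead t2 [z])
[12] deliver 1→0 → N0(foll t1 [z])
[13] deliver 1→0 → ∅
[14] crash(2) → N2(✗lead t2 [z])
[15] recover(2) → N2(foll t2 [z])
[16] timeout(2) → N2(cand t3 [z])

2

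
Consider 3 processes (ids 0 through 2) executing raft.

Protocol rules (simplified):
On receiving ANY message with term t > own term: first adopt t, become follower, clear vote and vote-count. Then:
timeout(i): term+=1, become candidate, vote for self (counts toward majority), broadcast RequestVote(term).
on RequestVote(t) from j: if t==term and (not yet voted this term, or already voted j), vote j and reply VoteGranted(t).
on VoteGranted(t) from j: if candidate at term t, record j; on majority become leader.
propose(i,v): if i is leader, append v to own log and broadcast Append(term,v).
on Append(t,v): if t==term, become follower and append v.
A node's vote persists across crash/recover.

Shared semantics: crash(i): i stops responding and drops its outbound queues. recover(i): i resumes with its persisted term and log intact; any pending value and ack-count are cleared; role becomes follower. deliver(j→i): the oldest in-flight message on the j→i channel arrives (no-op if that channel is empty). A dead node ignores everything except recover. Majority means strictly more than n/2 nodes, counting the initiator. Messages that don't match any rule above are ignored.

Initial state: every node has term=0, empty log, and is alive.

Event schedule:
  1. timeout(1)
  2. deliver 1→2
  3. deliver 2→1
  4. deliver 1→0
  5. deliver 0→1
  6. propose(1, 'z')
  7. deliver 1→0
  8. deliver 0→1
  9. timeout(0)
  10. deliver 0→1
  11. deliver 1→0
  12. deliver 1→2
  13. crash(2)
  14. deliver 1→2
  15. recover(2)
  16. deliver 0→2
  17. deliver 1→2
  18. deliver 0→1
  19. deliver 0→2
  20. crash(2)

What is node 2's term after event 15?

after 1 — timeout(1): n1:cand/t1/[-]
after 2 — deliver 1→2: n2:foll/t1/[-]
after 3 — deliver 2→1: n1:lead/t1/[-]
after 4 — deliver 1→0: n0:foll/t1/[-]
after 5 — deliver 0→1: ·
after 6 — propose(1,'z'): n1:lead/t1/[z]
after 7 — deliver 1→0: n0:foll/t1/[z]
after 8 — deliver 0→1: ·
after 9 — timeout(0): n0:cand/t2/[z]
after 10 — deliver 0→1: n1:foll/t2/[z]
after 11 — deliver 1→0: n0:lead/t2/[z]
after 12 — deliver 1→2: n2:foll/t1/[z]
after 13 — crash(2): n2:✗foll/t1/[z]
after 14 — deliver 1→2: ·
after 15 — recover(2): n2:foll/t1/[z]

1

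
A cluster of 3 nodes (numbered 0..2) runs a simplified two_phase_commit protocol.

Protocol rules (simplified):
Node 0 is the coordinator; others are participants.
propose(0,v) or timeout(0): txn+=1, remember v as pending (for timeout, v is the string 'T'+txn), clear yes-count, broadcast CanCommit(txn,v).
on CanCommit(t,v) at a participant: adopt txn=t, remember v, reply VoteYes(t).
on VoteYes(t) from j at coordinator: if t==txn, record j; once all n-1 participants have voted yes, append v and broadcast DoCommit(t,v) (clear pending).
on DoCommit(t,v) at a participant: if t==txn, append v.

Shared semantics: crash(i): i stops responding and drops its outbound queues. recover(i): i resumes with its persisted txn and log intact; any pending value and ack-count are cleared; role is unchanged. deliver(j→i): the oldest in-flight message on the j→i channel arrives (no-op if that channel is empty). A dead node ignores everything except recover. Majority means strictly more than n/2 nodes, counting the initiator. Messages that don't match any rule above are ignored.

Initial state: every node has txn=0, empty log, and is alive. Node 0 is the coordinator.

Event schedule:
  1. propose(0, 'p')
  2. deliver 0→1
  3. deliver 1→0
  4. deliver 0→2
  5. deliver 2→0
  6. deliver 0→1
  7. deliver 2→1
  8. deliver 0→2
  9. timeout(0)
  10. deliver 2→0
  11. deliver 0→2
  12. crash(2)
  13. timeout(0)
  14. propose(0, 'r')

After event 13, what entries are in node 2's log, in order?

p

1. propose(0,'p'):  <0:coor t1 ->
2. deliver 0→1:  <1:part t1 ->
3. deliver 1→0:  nop
4. deliver 0→2:  <2:part t1 ->
5. deliver 2→0:  <0:coor t1 p>
6. deliver 0→1:  <1:part t1 p>
7. deliver 2→1:  nop
8. deliver 0→2:  <2:part t1 p>
9. timeout(0):  <0:coor t2 p>
10. deliver 2→0:  nop
11. deliver 0→2:  <2:part t2 p>
12. crash(2):  <2:✗part t2 p>
13. timeout(0):  <0:coor t3 p>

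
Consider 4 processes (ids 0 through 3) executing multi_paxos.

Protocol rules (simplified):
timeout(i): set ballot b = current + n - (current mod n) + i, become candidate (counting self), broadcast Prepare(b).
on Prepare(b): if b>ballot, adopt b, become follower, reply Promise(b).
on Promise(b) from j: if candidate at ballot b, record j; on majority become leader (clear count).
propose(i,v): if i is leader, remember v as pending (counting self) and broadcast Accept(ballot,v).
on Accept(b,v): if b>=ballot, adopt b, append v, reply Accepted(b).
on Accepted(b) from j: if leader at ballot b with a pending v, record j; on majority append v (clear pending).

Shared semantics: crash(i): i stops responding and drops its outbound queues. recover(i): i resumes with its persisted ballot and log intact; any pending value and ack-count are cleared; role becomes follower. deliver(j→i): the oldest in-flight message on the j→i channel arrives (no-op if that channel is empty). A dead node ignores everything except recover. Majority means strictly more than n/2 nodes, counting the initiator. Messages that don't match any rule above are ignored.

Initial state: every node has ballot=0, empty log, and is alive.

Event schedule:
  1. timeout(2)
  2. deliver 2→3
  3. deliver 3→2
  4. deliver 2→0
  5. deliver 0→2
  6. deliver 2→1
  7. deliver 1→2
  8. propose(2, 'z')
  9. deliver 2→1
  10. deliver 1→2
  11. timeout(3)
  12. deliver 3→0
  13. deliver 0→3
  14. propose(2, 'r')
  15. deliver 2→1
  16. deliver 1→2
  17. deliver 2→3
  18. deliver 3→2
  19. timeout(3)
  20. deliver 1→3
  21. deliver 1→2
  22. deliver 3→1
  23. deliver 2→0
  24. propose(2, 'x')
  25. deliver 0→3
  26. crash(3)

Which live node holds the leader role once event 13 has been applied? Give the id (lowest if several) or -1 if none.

2

e1 timeout(2): 2[cand,b=6,-]
e2 deliver 2→3: 3[foll,b=6,-]
e3 deliver 3→2: ·
e4 deliver 2→0: 0[foll,b=6,-]
e5 deliver 0→2: 2[lead,b=6,-]
e6 deliver 2→1: 1[foll,b=6,-]
e7 deliver 1→2: ·
e8 propose(2,'z'): ·
e9 deliver 2→1: 1[foll,b=6,z]
e10 deliver 1→2: ·
e11 timeout(3): 3[cand,b=11,-]
e12 deliver 3→0: 0[foll,b=11,-]
e13 deliver 0→3: ·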